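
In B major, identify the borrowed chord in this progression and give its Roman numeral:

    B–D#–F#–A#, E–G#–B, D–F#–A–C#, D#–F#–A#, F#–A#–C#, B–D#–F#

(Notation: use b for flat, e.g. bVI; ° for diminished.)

bIIImaj7

B major has the diatonic set B, C#m, D#m, E, F#, G#m, A#dim. B–D#–F#–A# = Bmaj7, E–G#–B = E, D#–F#–A# = D#m, F#–A#–C# = F# and B–D#–F# = B are all diatonic. But D–F#–A–C# is foreign: the diatonic iii on degree 3 is D#m, whereas Dmaj7 comes from B minor. It is labeled bIIImaj7.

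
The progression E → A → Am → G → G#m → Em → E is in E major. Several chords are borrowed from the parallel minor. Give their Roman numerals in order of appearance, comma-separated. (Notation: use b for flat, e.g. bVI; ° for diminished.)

iv, bIII, i

E major has the diatonic set E, F#m, G#m, A, B, C#m, D#dim. E, A and G#m all belong to that set. But Am (A–C–E) is foreign: the diatonic IV on degree 4 is A, whereas Am comes from E minor. It is labeled iv. But G (G–B–D) is foreign: the diatonic iii on degree 3 is G#m, whereas G comes from E minor. It is labeled bIII. Em (E–G–B) is not: scale degree 1 in E major carries E (I). In E minor the chord on that degree is Em, so here it functions as i, borrowed from the parallel minor.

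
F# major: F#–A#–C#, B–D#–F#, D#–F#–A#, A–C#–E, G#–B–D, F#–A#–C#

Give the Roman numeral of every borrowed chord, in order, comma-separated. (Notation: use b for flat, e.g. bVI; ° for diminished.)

In F# major the diatonic chords are F#, G#m, A#m, B, C#, D#m, E#dim. F#–A#–C# = F#, B–D#–F# = B and D#–F#–A# = D#m all belong to that set. But A–C#–E is foreign: the diatonic iii on degree 3 is A#m, whereas A comes from F# minor. It is labeled bIII. But G#–B–D is foreign: the diatonic ii on degree 2 is G#m, whereas G#dim comes from F# minor. It is labeled ii°.

bIII, ii°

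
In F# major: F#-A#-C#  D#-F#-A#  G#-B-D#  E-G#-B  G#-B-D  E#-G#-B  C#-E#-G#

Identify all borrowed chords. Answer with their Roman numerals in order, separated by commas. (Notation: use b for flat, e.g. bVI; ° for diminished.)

The diatonic triads in F# major are F#, G#m, A#m, B, C#, D#m, E#dim. F#–A#–C# = F#, D#–F#–A# = D#m, G#–B–D# = G#m, E#–G#–B = E#dim and C#–E#–G# = C# are all diatonic. But E–G#–B is foreign: the diatonic vii° on degree 7 is E#dim, whereas E comes from F# minor. It is labeled bVII. G#–B–D is not: scale degree 2 in F# major carries G#m (ii). In F# minor the chord on that degree is G#dim, so here it functions as ii°, borrowed from the parallel minor.

bVII, ii°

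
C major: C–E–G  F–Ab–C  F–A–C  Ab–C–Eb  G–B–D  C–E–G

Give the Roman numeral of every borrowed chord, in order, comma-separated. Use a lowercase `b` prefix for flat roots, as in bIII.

In C major the diatonic chords are C, Dm, Em, F, G, Am, Bdim. Of the given chords, C–E–G = C, F–A–C = F and G–B–D = G are diatonic. F–Ab–C doesn't fit — on degree 4 C major would have F (IV). Fm is the degree-4 chord of C minor, so it is the borrowed iv. Ab–C–Eb doesn't fit — on degree 6 C major would have Am (vi). Ab is the degree-6 chord of C minor, so it is the borrowed bVI.

iv, bVI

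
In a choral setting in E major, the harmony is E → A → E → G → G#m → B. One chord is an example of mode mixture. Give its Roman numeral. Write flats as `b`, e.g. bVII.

E major has the diatonic set E, F#m, G#m, A, B, C#m, D#dim. Of the given chords, E, A, G#m and B are diatonic. G (G–B–D) doesn't fit — on degree 3 E major would have G#m (iii). G is the degree-3 chord of E minor, so it is the borrowed bIII.

bIII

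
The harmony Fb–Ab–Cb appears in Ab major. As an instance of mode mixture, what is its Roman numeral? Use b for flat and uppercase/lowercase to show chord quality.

Fb is the lowered form of scale degree 6 in Ab major (the diatonic degree 6 is F). The diatonic chord on degree 6 would be Fm (vi), but Fb–Ab–Cb is the major chord from Ab minor. As a borrowed chord it is labeled bVI.

bVI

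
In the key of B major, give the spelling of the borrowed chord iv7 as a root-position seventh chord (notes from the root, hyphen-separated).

The root, E, is scale degree 4 — the same note in B major and B minor; only the chord quality changes. In B minor the chord on E is E–G–B–D.

E-G-B-D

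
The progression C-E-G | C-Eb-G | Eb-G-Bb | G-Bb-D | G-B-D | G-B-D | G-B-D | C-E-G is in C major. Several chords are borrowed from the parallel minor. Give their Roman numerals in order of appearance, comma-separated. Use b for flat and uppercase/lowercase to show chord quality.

The diatonic triads in C major are C, Dm, Em, F, G, Am, Bdim. C–E–G = C and G–B–D = G are both diatonic. C–Eb–G doesn't fit — on degree 1 C major would have C (I). Cm is the degree-1 chord of C minor, so it is the borrowed i. Eb–G–Bb is not: scale degree 3 in C major carries Em (iii). In C minor the chord on that degree is Eb, so here it functions as bIII, borrowed from the parallel minor. G–Bb–D doesn't fit — on degree 5 C major would have G (V). Gm is the degree-5 chord of C minor, so it is the borrowed v.

i, bIII, v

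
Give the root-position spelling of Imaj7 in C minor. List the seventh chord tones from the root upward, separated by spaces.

Imaj7 is built on scale degree 1, which is C in both C minor and its parallel. Stacking thirds in C major on C gives C–E–G–B.

C E G B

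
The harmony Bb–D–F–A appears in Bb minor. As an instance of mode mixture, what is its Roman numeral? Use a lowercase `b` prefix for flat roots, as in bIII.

Imaj7

Bb is scale degree 1 in Bb minor. Bb–D–F–A is a major-seventh chord — the form found in Bb major, not the diatonic i (Bbm). Borrowed into Bb minor it is written Imaj7.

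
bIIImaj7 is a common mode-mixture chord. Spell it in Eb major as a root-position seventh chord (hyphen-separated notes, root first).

Gb-Bb-Db-F

Scale degree 3 in Eb major is G. bIIImaj7 uses the lowered form, Gb, taken from Eb minor. Stacking thirds in Eb minor on Gb gives Gb–Bb–Db–F.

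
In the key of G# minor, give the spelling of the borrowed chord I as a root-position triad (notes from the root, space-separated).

The root, G#, is scale degree 1 — the same note in G# minor and G# major; only the chord quality changes. In G# major the chord on G# is G#–B#–D#.

G# B# D#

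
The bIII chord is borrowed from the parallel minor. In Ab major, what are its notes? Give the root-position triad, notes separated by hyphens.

Cb-Eb-Gb

bIII is built on the lowered scale degree 3. In Ab major degree 3 is C; lowered it becomes Cb. In Ab minor the chord on Cb is Cb–Eb–Gb.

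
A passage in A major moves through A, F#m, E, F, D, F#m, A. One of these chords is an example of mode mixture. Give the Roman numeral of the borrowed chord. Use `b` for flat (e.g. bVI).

bVI

The diatonic triads in A major are A, Bm, C#m, D, E, F#m, G#dim. A, F#m, E and D all belong to that set. F (F–A–C) doesn't fit — on degree 6 A major would have F#m (vi). F is the degree-6 chord of A minor, so it is the borrowed bVI.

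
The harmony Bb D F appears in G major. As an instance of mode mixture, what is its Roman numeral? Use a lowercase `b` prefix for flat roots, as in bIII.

bIII

Bb is the lowered form of scale degree 3 in G major (the diatonic degree 3 is B). Bb–D–F is a major chord — the form found in G minor, not the diatonic iii (Bm). Borrowed into G major it is written bIII.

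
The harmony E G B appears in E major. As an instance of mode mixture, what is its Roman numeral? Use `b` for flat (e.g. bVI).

The root E is the diatonic 1st degree of E major; the borrowing shows in the chord quality. Diatonically E major has E (I) on that degree; E–G–B is instead the minor chord native to E minor, so it takes the label i.

i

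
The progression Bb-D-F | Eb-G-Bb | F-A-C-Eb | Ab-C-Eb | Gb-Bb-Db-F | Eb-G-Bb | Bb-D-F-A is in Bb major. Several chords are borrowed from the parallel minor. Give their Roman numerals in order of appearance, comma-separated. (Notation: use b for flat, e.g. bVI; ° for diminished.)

bVII, bVImaj7

In Bb major the diatonic chords are Bb, Cm, Dm, Eb, F, Gm, Adim. Bb–D–F = Bb, Eb–G–Bb = Eb, F–A–C–Eb = F7 and Bb–D–F–A = Bbmaj7 are all diatonic. Ab–C–Eb is not: scale degree 7 in Bb major carries Adim (vii°). In Bb minor the chord on that degree is Ab, so here it functions as bVII, borrowed from the parallel minor. Gb–Bb–Db–F is not: scale degree 6 in Bb major carries Gm (vi). In Bb minor the chord on that degree is Gbmaj7, so here it functions as bVImaj7, borrowed from the parallel minor.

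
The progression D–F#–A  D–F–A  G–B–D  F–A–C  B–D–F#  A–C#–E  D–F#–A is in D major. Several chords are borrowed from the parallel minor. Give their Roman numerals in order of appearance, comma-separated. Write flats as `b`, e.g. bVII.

The diatonic triads in D major are D, Em, F#m, G, A, Bm, C#dim. D–F#–A = D, G–B–D = G, B–D–F# = Bm and A–C#–E = A all belong to that set. D–F–A is not: scale degree 1 in D major carries D (I). In D minor the chord on that degree is Dm, so here it functions as i, borrowed from the parallel minor. F–A–C is not: scale degree 3 in D major carries F#m (iii). In D minor the chord on that degree is F, so here it functions as bIII, borrowed from the parallel minor.

i, bIII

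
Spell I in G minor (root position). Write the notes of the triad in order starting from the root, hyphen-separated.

The root, G, is scale degree 1 — the same note in G minor and G major; only the chord quality changes. Stacking thirds in G major on G gives G–B–D.

G-B-D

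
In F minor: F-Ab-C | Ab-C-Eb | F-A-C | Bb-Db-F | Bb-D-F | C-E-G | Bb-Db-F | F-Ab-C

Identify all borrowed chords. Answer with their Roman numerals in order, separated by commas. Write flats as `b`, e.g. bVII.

The diatonic triads in F minor (with V from harmonic minor) are Fm, Gdim, Ab, Bbm, C, Db, Eb. Of the given chords, F–Ab–C = Fm, Ab–C–Eb = Ab, Bb–Db–F = Bbm and C–E–G = C are diatonic. F–A–C is not: scale degree 1 in F minor carries Fm (i). In F major the chord on that degree is F, so here it functions as I, borrowed from the parallel major. But Bb–D–F is foreign: the diatonic iv on degree 4 is Bbm, whereas Bb comes from F major. It is labeled IV.

I, IV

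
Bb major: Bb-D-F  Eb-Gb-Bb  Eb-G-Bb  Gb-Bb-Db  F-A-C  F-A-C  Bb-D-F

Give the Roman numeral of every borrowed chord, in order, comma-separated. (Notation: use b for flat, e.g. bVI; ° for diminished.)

Bb major has the diatonic set Bb, Cm, Dm, Eb, F, Gm, Adim. Bb–D–F = Bb, Eb–G–Bb = Eb and F–A–C = F are all diatonic. But Eb–Gb–Bb is foreign: the diatonic IV on degree 4 is Eb, whereas Ebm comes from Bb minor. It is labeled iv. But Gb–Bb–Db is foreign: the diatonic vi on degree 6 is Gm, whereas Gb comes from Bb minor. It is labeled bVI.

iv, bVI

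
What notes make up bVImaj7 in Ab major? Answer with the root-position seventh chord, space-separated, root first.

Fb Ab Cb Eb

Scale degree 6 in Ab major is F. bVImaj7 uses the lowered form, Fb, taken from Ab minor. In Ab minor the chord on Fb is Fb–Ab–Cb–Eb.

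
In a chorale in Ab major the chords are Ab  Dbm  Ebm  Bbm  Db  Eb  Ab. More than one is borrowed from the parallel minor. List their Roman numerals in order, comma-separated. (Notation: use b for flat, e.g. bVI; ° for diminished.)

iv, v

In Ab major the diatonic chords are Ab, Bbm, Cm, Db, Eb, Fm, Gdim. Ab, Bbm, Db and Eb are all diatonic. Dbm (Db–Fb–Ab) doesn't fit — on degree 4 Ab major would have Db (IV). Dbm is the degree-4 chord of Ab minor, so it is the borrowed iv. Ebm (Eb–Gb–Bb) is not: scale degree 5 in Ab major carries Eb (V). In Ab minor the chord on that degree is Ebm, so here it functions as v, borrowed from the parallel minor.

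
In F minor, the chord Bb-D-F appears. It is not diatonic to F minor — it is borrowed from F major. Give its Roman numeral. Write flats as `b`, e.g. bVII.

IV

The root Bb is the diatonic 4th degree of F minor; the borrowing shows in the chord quality. The diatonic chord on degree 4 would be Bbm (iv), but Bb–D–F is the major chord from F major. As a borrowed chord it is labeled IV.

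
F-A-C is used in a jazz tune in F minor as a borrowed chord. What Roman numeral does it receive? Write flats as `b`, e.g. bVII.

The root F is the diatonic 1st degree of F minor; the borrowing shows in the chord quality. The diatonic chord on degree 1 would be Fm (i), but F–A–C is the major chord from F major. As a borrowed chord it is labeled I.

I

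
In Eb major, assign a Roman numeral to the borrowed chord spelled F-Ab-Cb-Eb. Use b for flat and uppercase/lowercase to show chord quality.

F is scale degree 2 in Eb major. Diatonically Eb major has Fm (ii) on that degree; F–Ab–Cb–Eb is instead the half-diminished-seventh chord native to Eb minor, so it takes the label iiø7.

iiø7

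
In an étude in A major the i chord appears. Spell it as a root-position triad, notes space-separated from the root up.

A C E

The root, A, is scale degree 1 — the same note in A major and A minor; only the chord quality changes. Building the minor chord from the parallel minor on A: A–C–E.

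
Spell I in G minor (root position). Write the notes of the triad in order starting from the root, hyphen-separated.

G-B-D

The root, G, is scale degree 1 — the same note in G minor and G major; only the chord quality changes. Stacking thirds in G major on G gives G–B–D.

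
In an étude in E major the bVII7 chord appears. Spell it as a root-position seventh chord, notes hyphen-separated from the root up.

D-F#-A-C

bVII7 is built on the lowered scale degree 7. In E major degree 7 is D#; lowered it becomes D. Stacking thirds in E minor on D gives D–F#–A–C.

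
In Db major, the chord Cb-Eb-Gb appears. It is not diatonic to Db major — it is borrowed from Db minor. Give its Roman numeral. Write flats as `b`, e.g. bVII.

The root Cb is the lowered 7th scale degree — diatonically Db major has C there. The diatonic chord on degree 7 would be Cdim (vii°), but Cb–Eb–Gb is the major chord from Db minor. As a borrowed chord it is labeled bVII.

bVII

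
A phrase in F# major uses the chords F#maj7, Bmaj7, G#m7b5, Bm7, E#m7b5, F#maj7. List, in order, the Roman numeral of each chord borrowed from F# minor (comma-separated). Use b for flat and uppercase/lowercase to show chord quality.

In F# major the diatonic chords are F#, G#m, A#m, B, C#, D#m, E#dim. F#maj7, Bmaj7 and E#m7b5 are all diatonic. G#m7b5 (G#–B–D–F#) doesn't fit — on degree 2 F# major would have G#m (ii). G#m7b5 is the degree-2 chord of F# minor, so it is the borrowed iiø7. Bm7 (B–D–F#–A) is not: scale degree 4 in F# major carries B (IV). In F# minor the chord on that degree is Bm7, so here it functions as iv7, borrowed from the parallel minor.

iiø7, iv7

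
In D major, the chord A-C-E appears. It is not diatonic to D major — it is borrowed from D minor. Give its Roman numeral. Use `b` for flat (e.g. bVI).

A is scale degree 5 in D major. A–C–E is a minor chord — the form found in D minor, not the diatonic V (A). Borrowed into D major it is written v.

v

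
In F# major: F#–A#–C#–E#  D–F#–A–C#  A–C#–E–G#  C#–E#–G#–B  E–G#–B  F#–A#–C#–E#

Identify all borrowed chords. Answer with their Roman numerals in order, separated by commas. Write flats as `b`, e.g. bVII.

The diatonic triads in F# major are F#, G#m, A#m, B, C#, D#m, E#dim. F#–A#–C#–E# = F#maj7 and C#–E#–G#–B = C#7 are both diatonic. D–F#–A–C# is not: scale degree 6 in F# major carries D#m (vi). In F# minor the chord on that degree is Dmaj7, so here it functions as bVImaj7, borrowed from the parallel minor. A–C#–E–G# is not: scale degree 3 in F# major carries A#m (iii). In F# minor the chord on that degree is Amaj7, so here it functions as bIIImaj7, borrowed from the parallel minor. E–G#–B is not: scale degree 7 in F# major carries E#dim (vii°). In F# minor the chord on that degree is E, so here it functions as bVII, borrowed from the parallel minor.

bVImaj7, bIIImaj7, bVII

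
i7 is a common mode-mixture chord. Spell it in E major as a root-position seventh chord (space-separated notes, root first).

i7 is built on scale degree 1, which is E in both E major and its parallel. Building the minor-seventh chord from the parallel minor on E: E–G–B–D.

E G B D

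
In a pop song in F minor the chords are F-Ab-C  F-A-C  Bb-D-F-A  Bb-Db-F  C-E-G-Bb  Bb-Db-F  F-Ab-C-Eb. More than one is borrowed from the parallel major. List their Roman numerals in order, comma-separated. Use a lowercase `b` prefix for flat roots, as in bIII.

The diatonic triads in F minor (with V from harmonic minor) are Fm, Gdim, Ab, Bbm, C, Db, Eb. Of the given chords, F–Ab–C = Fm, Bb–Db–F = Bbm, C–E–G–Bb = C7 and F–Ab–C–Eb = Fm7 are diatonic. F–A–C is not: scale degree 1 in F minor carries Fm (i). In F major the chord on that degree is F, so here it functions as I, borrowed from the parallel major. Bb–D–F–A doesn't fit — on degree 4 F minor would have Bbm (iv). Bbmaj7 is the degree-4 chord of F major, so it is the borrowed IVmaj7.

I, IVmaj7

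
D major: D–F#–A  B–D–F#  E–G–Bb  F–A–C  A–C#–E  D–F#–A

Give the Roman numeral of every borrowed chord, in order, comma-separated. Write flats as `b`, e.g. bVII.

ii°, bIII

In D major the diatonic chords are D, Em, F#m, G, A, Bm, C#dim. D–F#–A = D, B–D–F# = Bm and A–C#–E = A all belong to that set. But E–G–Bb is foreign: the diatonic ii on degree 2 is Em, whereas Edim comes from D minor. It is labeled ii°. F–A–C is not: scale degree 3 in D major carries F#m (iii). In D minor the chord on that degree is F, so here it functions as bIII, borrowed from the parallel minor.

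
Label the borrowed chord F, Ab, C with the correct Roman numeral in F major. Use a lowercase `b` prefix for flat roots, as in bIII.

The root F is the diatonic 1st degree of F major; the borrowing shows in the chord quality. The diatonic chord on degree 1 would be F (I), but F–Ab–C is the minor chord from F minor. As a borrowed chord it is labeled i.

i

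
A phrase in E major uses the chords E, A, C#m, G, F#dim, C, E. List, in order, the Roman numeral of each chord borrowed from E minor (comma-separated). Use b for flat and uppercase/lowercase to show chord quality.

In E major the diatonic chords are E, F#m, G#m, A, B, C#m, D#dim. E, A and C#m all belong to that set. G (G–B–D) is not: scale degree 3 in E major carries G#m (iii). In E minor the chord on that degree is G, so here it functions as bIII, borrowed from the parallel minor. But F#dim (F#–A–C) is foreign: the diatonic ii on degree 2 is F#m, whereas F#dim comes from E minor. It is labeled ii°. But C (C–E–G) is foreign: the diatonic vi on degree 6 is C#m, whereas C comes from E minor. It is labeled bVI.

bIII, ii°, bVI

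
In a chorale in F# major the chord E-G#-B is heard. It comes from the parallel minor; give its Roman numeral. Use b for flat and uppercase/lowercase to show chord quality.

In F# major scale degree 7 is E#; E is its lowered form, from F# minor. The diatonic chord on degree 7 would be E#dim (vii°), but E–G#–B is the major chord from F# minor. As a borrowed chord it is labeled bVII.

bVII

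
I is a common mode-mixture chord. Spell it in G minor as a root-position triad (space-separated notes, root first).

The root, G, is scale degree 1 — the same note in G minor and G major; only the chord quality changes. Stacking thirds in G major on G gives G–B–D.

G B D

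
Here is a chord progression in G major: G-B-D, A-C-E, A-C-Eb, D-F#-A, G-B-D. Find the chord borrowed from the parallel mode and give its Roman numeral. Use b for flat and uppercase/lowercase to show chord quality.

G major has the diatonic set G, Am, Bm, C, D, Em, F#dim. G–B–D = G, A–C–E = Am and D–F#–A = D are all diatonic. But A–C–Eb is foreign: the diatonic ii on degree 2 is Am, whereas Adim comes from G minor. It is labeled ii°.

ii°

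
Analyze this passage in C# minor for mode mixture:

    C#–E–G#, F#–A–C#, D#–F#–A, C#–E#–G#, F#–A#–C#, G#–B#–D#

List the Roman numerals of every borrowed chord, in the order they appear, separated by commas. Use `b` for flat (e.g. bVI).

The diatonic triads in C# minor (with V from harmonic minor) are C#m, D#dim, E, F#m, G#, A, B. C#–E–G# = C#m, F#–A–C# = F#m, D#–F#–A = D#dim and G#–B#–D# = G# are all diatonic. C#–E#–G# is not: scale degree 1 in C# minor carries C#m (i). In C# major the chord on that degree is C#, so here it functions as I, borrowed from the parallel major. F#–A#–C# is not: scale degree 4 in C# minor carries F#m (iv). In C# major the chord on that degree is F#, so here it functions as IV, borrowed from the parallel major.

I, IV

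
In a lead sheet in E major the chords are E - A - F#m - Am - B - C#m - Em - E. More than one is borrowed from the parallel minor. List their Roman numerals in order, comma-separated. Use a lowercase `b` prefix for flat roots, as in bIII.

E major has the diatonic set E, F#m, G#m, A, B, C#m, D#dim. E, A, F#m, B and C#m are all diatonic. Am (A–C–E) is not: scale degree 4 in E major carries A (IV). In E minor the chord on that degree is Am, so here it functions as iv, borrowed from the parallel minor. Em (E–G–B) doesn't fit — on degree 1 E major would have E (I). Em is the degree-1 chord of E minor, so it is the borrowed i.

iv, i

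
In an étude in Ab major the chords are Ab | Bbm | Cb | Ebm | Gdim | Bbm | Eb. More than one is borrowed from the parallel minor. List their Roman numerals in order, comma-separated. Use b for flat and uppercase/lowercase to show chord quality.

Ab major has the diatonic set Ab, Bbm, Cm, Db, Eb, Fm, Gdim. Of the given chords, Ab, Bbm, Gdim and Eb are diatonic. Cb (Cb–Eb–Gb) doesn't fit — on degree 3 Ab major would have Cm (iii). Cb is the degree-3 chord of Ab minor, so it is the borrowed bIII. Ebm (Eb–Gb–Bb) doesn't fit — on degree 5 Ab major would have Eb (V). Ebm is the degree-5 chord of Ab minor, so it is the borrowed v.

bIII, v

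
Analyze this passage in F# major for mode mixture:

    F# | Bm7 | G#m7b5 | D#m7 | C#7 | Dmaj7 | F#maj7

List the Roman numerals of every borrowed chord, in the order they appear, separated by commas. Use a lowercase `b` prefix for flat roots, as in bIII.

The diatonic triads in F# major are F#, G#m, A#m, B, C#, D#m, E#dim. F#, D#m7, C#7 and F#maj7 all belong to that set. But Bm7 (B–D–F#–A) is foreign: the diatonic IV on degree 4 is B, whereas Bm7 comes from F# minor. It is labeled iv7. G#m7b5 (G#–B–D–F#) doesn't fit — on degree 2 F# major would have G#m (ii). G#m7b5 is the degree-2 chord of F# minor, so it is the borrowed iiø7. Dmaj7 (D–F#–A–C#) doesn't fit — on degree 6 F# major would have D#m (vi). Dmaj7 is the degree-6 chord of F# minor, so it is the borrowed bVImaj7.

iv7, iiø7, bVImaj7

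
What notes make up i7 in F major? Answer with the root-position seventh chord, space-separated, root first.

F Ab C Eb

i7 is built on scale degree 1, which is F in both F major and its parallel. Stacking thirds in F minor on F gives F–Ab–C–Eb.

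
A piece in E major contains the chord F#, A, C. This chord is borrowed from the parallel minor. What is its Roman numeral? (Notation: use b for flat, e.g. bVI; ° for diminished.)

F# is scale degree 2 in E major. The diatonic chord on degree 2 would be F#m (ii), but F#–A–C is the diminished chord from E minor. As a borrowed chord it is labeled ii°.

ii°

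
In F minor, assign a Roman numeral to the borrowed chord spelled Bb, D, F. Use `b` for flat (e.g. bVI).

IV

The root Bb is the diatonic 4th degree of F minor; the borrowing shows in the chord quality. Bb–D–F is a major chord — the form found in F major, not the diatonic iv (Bbm). Borrowed into F minor it is written IV.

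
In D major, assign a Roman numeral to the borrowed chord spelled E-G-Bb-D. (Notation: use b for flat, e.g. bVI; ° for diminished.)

E is scale degree 2 in D major. The diatonic chord on degree 2 would be Em (ii), but E–G–Bb–D is the half-diminished-seventh chord from D minor. As a borrowed chord it is labeled iiø7.

iiø7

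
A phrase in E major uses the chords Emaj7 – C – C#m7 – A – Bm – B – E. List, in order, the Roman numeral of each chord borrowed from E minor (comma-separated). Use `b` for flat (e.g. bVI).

In E major the diatonic chords are E, F#m, G#m, A, B, C#m, D#dim. Emaj7, C#m7, A, B and E all belong to that set. C (C–E–G) is not: scale degree 6 in E major carries C#m (vi). In E minor the chord on that degree is C, so here it functions as bVI, borrowed from the parallel minor. Bm (B–D–F#) doesn't fit — on degree 5 E major would have B (V). Bm is the degree-5 chord of E minor, so it is the borrowed v.

bVI, v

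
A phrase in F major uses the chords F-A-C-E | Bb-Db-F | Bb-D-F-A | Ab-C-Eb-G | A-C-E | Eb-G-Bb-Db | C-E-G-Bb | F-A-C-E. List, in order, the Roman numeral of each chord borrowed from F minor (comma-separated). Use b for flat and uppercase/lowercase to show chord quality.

iv, bIIImaj7, bVII7

The diatonic triads in F major are F, Gm, Am, Bb, C, Dm, Edim. F–A–C–E = Fmaj7, Bb–D–F–A = Bbmaj7, A–C–E = Am and C–E–G–Bb = C7 all belong to that set. Bb–Db–F is not: scale degree 4 in F major carries Bb (IV). In F minor the chord on that degree is Bbm, so here it functions as iv, borrowed from the parallel minor. Ab–C–Eb–G doesn't fit — on degree 3 F major would have Am (iii). Abmaj7 is the degree-3 chord of F minor, so it is the borrowed bIIImaj7. Eb–G–Bb–Db doesn't fit — on degree 7 F major would have Edim (vii°). Eb7 is the degree-7 chord of F minor, so it is the borrowed bVII7.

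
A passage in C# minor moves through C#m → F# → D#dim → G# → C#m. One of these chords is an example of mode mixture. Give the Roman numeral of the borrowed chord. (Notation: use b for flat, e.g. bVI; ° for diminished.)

In C# minor (with V from harmonic minor) the diatonic chords are C#m, D#dim, E, F#m, G#, A, B. Of the given chords, C#m, D#dim and G# are diatonic. But F# (F#–A#–C#) is foreign: the diatonic iv on degree 4 is F#m, whereas F# comes from C# major. It is labeled IV.

IV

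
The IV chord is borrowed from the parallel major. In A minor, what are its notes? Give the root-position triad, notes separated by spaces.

IV is built on scale degree 4, which is D in both A minor and its parallel. Stacking thirds in A major on D gives D–F#–A.

D F# A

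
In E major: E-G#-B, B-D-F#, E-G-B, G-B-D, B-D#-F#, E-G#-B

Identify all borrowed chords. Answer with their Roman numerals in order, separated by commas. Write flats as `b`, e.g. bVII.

v, i, bIII

E major has the diatonic set E, F#m, G#m, A, B, C#m, D#dim. E–G#–B = E and B–D#–F# = B are both diatonic. But B–D–F# is foreign: the diatonic V on degree 5 is B, whereas Bm comes from E minor. It is labeled v. But E–G–B is foreign: the diatonic I on degree 1 is E, whereas Em comes from E minor. It is labeled i. G–B–D doesn't fit — on degree 3 E major would have G#m (iii). G is the degree-3 chord of E minor, so it is the borrowed bIII.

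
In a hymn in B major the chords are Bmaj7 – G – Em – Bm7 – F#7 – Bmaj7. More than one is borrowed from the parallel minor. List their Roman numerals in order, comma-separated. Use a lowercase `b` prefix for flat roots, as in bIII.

In B major the diatonic chords are B, C#m, D#m, E, F#, G#m, A#dim. Bmaj7 and F#7 are both diatonic. G (G–B–D) doesn't fit — on degree 6 B major would have G#m (vi). G is the degree-6 chord of B minor, so it is the borrowed bVI. Em (E–G–B) is not: scale degree 4 in B major carries E (IV). In B minor the chord on that degree is Em, so here it functions as iv, borrowed from the parallel minor. Bm7 (B–D–F#–A) is not: scale degree 1 in B major carries B (I). In B minor the chord on that degree is Bm7, so here it functions as i7, borrowed from the parallel minor.

bVI, iv, i7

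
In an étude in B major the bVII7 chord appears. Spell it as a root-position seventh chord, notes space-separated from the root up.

A C# E G

bVII7 is built on the lowered scale degree 7. In B major degree 7 is A#; lowered it becomes A. In B minor the chord on A is A–C#–E–G.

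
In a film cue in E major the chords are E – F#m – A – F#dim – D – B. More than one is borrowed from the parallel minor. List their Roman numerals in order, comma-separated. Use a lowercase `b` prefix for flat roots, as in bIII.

In E major the diatonic chords are E, F#m, G#m, A, B, C#m, D#dim. E, F#m, A and B all belong to that set. F#dim (F#–A–C) doesn't fit — on degree 2 E major would have F#m (ii). F#dim is the degree-2 chord of E minor, so it is the borrowed ii°. D (D–F#–A) is not: scale degree 7 in E major carries D#dim (vii°). In E minor the chord on that degree is D, so here it functions as bVII, borrowed from the parallel minor.

ii°, bVII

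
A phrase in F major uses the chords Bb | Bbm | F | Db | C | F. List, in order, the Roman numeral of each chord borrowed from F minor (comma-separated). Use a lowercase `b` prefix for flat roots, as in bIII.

In F major the diatonic chords are F, Gm, Am, Bb, C, Dm, Edim. Bb, F and C are all diatonic. Bbm (Bb–Db–F) is not: scale degree 4 in F major carries Bb (IV). In F minor the chord on that degree is Bbm, so here it functions as iv, borrowed from the parallel minor. Db (Db–F–Ab) is not: scale degree 6 in F major carries Dm (vi). In F minor the chord on that degree is Db, so here it functions as bVI, borrowed from the parallel minor.

iv, bVI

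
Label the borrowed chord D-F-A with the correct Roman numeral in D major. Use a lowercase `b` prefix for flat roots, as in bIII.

i

The root D is the diatonic 1st degree of D major; the borrowing shows in the chord quality. The diatonic chord on degree 1 would be D (I), but D–F–A is the minor chord from D minor. As a borrowed chord it is labeled i.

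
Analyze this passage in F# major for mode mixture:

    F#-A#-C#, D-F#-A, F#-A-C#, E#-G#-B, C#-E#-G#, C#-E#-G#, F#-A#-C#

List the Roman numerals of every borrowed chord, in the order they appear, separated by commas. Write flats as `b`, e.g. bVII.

In F# major the diatonic chords are F#, G#m, A#m, B, C#, D#m, E#dim. F#–A#–C# = F#, E#–G#–B = E#dim and C#–E#–G# = C# all belong to that set. But D–F#–A is foreign: the diatonic vi on degree 6 is D#m, whereas D comes from F# minor. It is labeled bVI. But F#–A–C# is foreign: the diatonic I on degree 1 is F#, whereas F#m comes from F# minor. It is labeled i.

bVI, i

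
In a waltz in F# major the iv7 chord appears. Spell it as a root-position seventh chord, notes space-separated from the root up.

iv7 is built on scale degree 4, which is B in both F# major and its parallel. Stacking thirds in F# minor on B gives B–D–F#–A.

B D F# A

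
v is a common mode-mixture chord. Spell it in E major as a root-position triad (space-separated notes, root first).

B D F#

v is built on scale degree 5, which is B in both E major and its parallel. In E minor the chord on B is B–D–F#.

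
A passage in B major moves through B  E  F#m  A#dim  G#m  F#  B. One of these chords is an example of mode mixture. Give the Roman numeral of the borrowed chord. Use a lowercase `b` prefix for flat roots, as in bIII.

In B major the diatonic chords are B, C#m, D#m, E, F#, G#m, A#dim. Of the given chords, B, E, A#dim, G#m and F# are diatonic. F#m (F#–A–C#) doesn't fit — on degree 5 B major would have F# (V). F#m is the degree-5 chord of B minor, so it is the borrowed v.

v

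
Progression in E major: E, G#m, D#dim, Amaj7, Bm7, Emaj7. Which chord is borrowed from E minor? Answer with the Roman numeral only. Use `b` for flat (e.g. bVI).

The diatonic triads in E major are E, F#m, G#m, A, B, C#m, D#dim. Of the given chords, E, G#m, D#dim, Amaj7 and Emaj7 are diatonic. But Bm7 (B–D–F#–A) is foreign: the diatonic V on degree 5 is B, whereas Bm7 comes from E minor. It is labeled v7.

v7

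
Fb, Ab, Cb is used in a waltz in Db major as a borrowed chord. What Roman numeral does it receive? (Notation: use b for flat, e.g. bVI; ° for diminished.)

Fb is the lowered form of scale degree 3 in Db major (the diatonic degree 3 is F). Diatonically Db major has Fm (iii) on that degree; Fb–Ab–Cb is instead the major chord native to Db minor, so it takes the label bIII.

bIII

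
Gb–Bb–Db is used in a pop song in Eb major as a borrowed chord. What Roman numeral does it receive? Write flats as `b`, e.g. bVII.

The root Gb is the lowered 3rd scale degree — diatonically Eb major has G there. The diatonic chord on degree 3 would be Gm (iii), but Gb–Bb–Db is the major chord from Eb minor. As a borrowed chord it is labeled bIII.

bIII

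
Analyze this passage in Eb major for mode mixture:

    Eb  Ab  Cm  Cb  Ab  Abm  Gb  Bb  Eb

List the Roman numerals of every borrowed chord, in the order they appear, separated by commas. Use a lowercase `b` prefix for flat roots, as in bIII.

The diatonic triads in Eb major are Eb, Fm, Gm, Ab, Bb, Cm, Ddim. Of the given chords, Eb, Ab, Cm and Bb are diatonic. Cb (Cb–Eb–Gb) is not: scale degree 6 in Eb major carries Cm (vi). In Eb minor the chord on that degree is Cb, so here it functions as bVI, borrowed from the parallel minor. Abm (Ab–Cb–Eb) doesn't fit — on degree 4 Eb major would have Ab (IV). Abm is the degree-4 chord of Eb minor, so it is the borrowed iv. Gb (Gb–Bb–Db) is not: scale degree 3 in Eb major carries Gm (iii). In Eb minor the chord on that degree is Gb, so here it functions as bIII, borrowed from the parallel minor.

bVI, iv, bIII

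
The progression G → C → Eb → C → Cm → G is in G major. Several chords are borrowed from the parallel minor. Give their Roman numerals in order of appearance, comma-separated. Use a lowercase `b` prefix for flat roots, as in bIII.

In G major the diatonic chords are G, Am, Bm, C, D, Em, F#dim. G and C are both diatonic. Eb (Eb–G–Bb) doesn't fit — on degree 6 G major would have Em (vi). Eb is the degree-6 chord of G minor, so it is the borrowed bVI. But Cm (C–Eb–G) is foreign: the diatonic IV on degree 4 is C, whereas Cm comes from G minor. It is labeled iv.

bVI, iv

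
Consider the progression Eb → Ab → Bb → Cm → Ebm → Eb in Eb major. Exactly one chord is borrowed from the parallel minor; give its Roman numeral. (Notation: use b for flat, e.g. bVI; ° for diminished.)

i

The diatonic triads in Eb major are Eb, Fm, Gm, Ab, Bb, Cm, Ddim. Of the given chords, Eb, Ab, Bb and Cm are diatonic. Ebm (Eb–Gb–Bb) is not: scale degree 1 in Eb major carries Eb (I). In Eb minor the chord on that degree is Ebm, so here it functions as i, borrowed from the parallel minor.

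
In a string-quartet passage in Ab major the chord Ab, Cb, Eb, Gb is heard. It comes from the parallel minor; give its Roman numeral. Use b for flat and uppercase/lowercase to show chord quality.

The root Ab is the diatonic 1st degree of Ab major; the borrowing shows in the chord quality. Ab–Cb–Eb–Gb is a minor-seventh chord — the form found in Ab minor, not the diatonic I (Ab). Borrowed into Ab major it is written i7.

i7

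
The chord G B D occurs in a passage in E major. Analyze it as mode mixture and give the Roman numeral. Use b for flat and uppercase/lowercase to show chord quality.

The root G is the lowered 3rd scale degree — diatonically E major has G# there. The diatonic chord on degree 3 would be G#m (iii), but G–B–D is the major chord from E minor. As a borrowed chord it is labeled bIII.

bIII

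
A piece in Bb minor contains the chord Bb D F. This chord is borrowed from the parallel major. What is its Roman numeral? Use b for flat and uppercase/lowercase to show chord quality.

I

The root Bb is the diatonic 1st degree of Bb minor; the borrowing shows in the chord quality. Bb–D–F is a major chord — the form found in Bb major, not the diatonic i (Bbm). Borrowed into Bb minor it is written I.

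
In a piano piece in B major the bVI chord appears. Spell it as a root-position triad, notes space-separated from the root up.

G B D

The root of bVI is the lowered 6th degree: G# becomes G. Building the major chord from the parallel minor on G: G–B–D.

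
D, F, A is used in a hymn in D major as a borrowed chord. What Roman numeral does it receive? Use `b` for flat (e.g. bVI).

D is scale degree 1 in D major. D–F–A is a minor chord — the form found in D minor, not the diatonic I (D). Borrowed into D major it is written i.

i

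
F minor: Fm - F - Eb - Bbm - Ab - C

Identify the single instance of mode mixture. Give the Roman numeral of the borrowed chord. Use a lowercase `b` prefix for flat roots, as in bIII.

F minor has the diatonic set Fm, Gdim, Ab, Bbm, C, Db, Eb (with V from harmonic minor). Fm, Eb, Bbm, Ab and C are all diatonic. But F (F–A–C) is foreign: the diatonic i on degree 1 is Fm, whereas F comes from F major. It is labeled I.

I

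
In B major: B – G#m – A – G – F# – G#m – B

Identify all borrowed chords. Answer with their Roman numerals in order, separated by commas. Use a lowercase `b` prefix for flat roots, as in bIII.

bVII, bVI

The diatonic triads in B major are B, C#m, D#m, E, F#, G#m, A#dim. Of the given chords, B, G#m and F# are diatonic. But A (A–C#–E) is foreign: the diatonic vii° on degree 7 is A#dim, whereas A comes from B minor. It is labeled bVII. But G (G–B–D) is foreign: the diatonic vi on degree 6 is G#m, whereas G comes from B minor. It is labeled bVI.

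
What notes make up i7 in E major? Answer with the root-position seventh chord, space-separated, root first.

The root, E, is scale degree 1 — the same note in E major and E minor; only the chord quality changes. Building the minor-seventh chord from the parallel minor on E: E–G–B–D.

E G B D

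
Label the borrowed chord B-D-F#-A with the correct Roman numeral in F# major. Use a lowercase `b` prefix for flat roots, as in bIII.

The root B is the diatonic 4th degree of F# major; the borrowing shows in the chord quality. Diatonically F# major has B (IV) on that degree; B–D–F#–A is instead the minor-seventh chord native to F# minor, so it takes the label iv7.

iv7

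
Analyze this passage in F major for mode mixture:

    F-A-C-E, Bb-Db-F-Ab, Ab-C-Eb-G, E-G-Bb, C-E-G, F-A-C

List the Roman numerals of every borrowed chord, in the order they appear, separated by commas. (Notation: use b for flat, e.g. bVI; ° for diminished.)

iv7, bIIImaj7

In F major the diatonic chords are F, Gm, Am, Bb, C, Dm, Edim. Of the given chords, F–A–C–E = Fmaj7, E–G–Bb = Edim, C–E–G = C and F–A–C = F are diatonic. Bb–Db–F–Ab doesn't fit — on degree 4 F major would have Bb (IV). Bbm7 is the degree-4 chord of F minor, so it is the borrowed iv7. Ab–C–Eb–G is not: scale degree 3 in F major carries Am (iii). In F minor the chord on that degree is Abmaj7, so here it functions as bIIImaj7, borrowed from the parallel minor.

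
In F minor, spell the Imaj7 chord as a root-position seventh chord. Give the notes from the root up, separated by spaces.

Imaj7 is built on scale degree 1, which is F in both F minor and its parallel. Stacking thirds in F major on F gives F–A–C–E.

F A C E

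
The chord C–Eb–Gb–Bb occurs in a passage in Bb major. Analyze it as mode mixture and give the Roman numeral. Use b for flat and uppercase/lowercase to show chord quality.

iiø7

C is scale degree 2 in Bb major. C–Eb–Gb–Bb is a half-diminished-seventh chord — the form found in Bb minor, not the diatonic ii (Cm). Borrowed into Bb major it is written iiø7.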